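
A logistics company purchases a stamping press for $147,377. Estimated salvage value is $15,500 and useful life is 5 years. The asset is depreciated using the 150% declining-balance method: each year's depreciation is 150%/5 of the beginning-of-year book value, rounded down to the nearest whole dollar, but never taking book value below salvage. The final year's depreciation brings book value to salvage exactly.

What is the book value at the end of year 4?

Depreciable base = $147,377 − $15,500 = $131,877.
Year 1: ⌊$147,377 × 150%/5⌋ = $44,213. Book value $103,164.
Year 2: ⌊$103,164 × 150%/5⌋ = $30,949. Book value $72,215.
Year 3: ⌊$72,215 × 150%/5⌋ = $21,664. Book value $50,551.
Year 4: ⌊$50,551 × 150%/5⌋ = $15,165. Book value $35,386.

$35,386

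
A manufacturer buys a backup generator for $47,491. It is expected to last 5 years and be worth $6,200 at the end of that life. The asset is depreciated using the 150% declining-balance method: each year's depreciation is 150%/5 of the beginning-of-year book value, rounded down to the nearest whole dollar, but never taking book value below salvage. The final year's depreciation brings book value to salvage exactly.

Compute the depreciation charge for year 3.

Depreciable base = $47,491 − $6,200 = $41,291.
Year 1: ⌊$47,491 × 150%/5⌋ = $14,247. Book value $33,244.
Year 2: ⌊$33,244 × 150%/5⌋ = $9,973. Book value $23,271.
Year 3: ⌊$23,271 × 150%/5⌋ = $6,981. Book value $16,290.

$6,981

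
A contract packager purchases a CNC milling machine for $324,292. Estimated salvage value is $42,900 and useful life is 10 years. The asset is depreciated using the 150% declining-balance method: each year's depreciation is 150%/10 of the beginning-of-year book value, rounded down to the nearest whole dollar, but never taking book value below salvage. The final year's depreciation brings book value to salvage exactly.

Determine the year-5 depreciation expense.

Depreciable base = $324,292 − $42,900 = $281,392.
Year 1: ⌊$324,292 × 150%/10⌋ = $48,643. Book value $275,649.
Year 2: ⌊$275,649 × 150%/10⌋ = $41,347. Book value $234,302.
Year 3: ⌊$234,302 × 150%/10⌋ = $35,145. Book value $199,157.
Year 4: ⌊$199,157 × 150%/10⌋ = $29,873. Book value $169,284.
Year 5: ⌊$169,284 × 150%/10⌋ = $25,392. Book value $143,892.

$25,392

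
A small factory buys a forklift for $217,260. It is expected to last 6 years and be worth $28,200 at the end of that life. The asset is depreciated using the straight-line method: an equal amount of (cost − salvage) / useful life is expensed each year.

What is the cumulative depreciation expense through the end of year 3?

Depreciable base = $217,260 − $28,200 = $189,060.
Annual expense = $189,060 / 6 = $31,510.
End of year 1: book value $185,750.
End of year 2: book value $154,240.
End of year 3: book value $122,730.
Accumulated through year 3 = $217,260 − $122,730 = $94,530.

$94,530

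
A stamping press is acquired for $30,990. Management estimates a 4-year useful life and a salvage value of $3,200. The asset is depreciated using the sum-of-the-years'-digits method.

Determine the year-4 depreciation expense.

Depreciable base = $30,990 − $3,200 = $27,790.
Sum of the years' digits = 4+3+2+1 = 10.
Year 1: $27,790 × 4/10 = $11,116. Book value $19,874.
Year 2: $27,790 × 3/10 = $8,337. Book value $11,537.
Year 3: $27,790 × 2/10 = $5,558. Book value $5,979.
Year 4: $27,790 × 1/10 = $2,779. Book value $3,200.

$2,779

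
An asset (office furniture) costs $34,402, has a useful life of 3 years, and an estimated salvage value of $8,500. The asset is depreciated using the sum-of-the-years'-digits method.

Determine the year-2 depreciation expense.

$8,634

Depreciable base = $34,402 − $8,500 = $25,902.
Sum of the years' digits = 3+2+1 = 6.
Year 1: $25,902 × 3/6 = $12,951. Book value $21,451.
Year 2: $25,902 × 2/6 = $8,634. Book value $12,817.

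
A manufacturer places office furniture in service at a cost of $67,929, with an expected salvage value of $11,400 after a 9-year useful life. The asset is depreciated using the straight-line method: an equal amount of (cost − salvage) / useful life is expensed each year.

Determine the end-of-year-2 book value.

$55,367

Depreciable base = $67,929 − $11,400 = $56,529.
Annual expense = $56,529 / 9 = $6,281.
End of year 1: book value $61,648.
End of year 2: book value $55,367.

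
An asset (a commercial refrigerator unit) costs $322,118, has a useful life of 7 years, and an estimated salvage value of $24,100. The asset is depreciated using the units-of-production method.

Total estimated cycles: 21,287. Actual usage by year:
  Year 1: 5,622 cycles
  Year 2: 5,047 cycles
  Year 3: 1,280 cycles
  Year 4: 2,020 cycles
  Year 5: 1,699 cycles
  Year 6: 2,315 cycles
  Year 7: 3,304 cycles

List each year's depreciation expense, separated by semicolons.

$78,708; $70,658; $17,920; $28,280; $23,786; $32,410; $46,256

Depreciable base = $322,118 − $24,100 = $298,018.
Rate = $298,018 / 21,287 cycles = $14 per cycle.
Year 1: 5,622 × $14 = $78,708. Book value $243,410.
Year 2: 5,047 × $14 = $70,658. Book value $172,752.
Year 3: 1,280 × $14 = $17,920. Book value $154,832.
Year 4: 2,020 × $14 = $28,280. Book value $126,552.
Year 5: 1,699 × $14 = $23,786. Book value $102,766.
Year 6: 2,315 × $14 = $32,410. Book value $70,356.
Year 7: 3,304 × $14 = $46,256. Book value $24,100.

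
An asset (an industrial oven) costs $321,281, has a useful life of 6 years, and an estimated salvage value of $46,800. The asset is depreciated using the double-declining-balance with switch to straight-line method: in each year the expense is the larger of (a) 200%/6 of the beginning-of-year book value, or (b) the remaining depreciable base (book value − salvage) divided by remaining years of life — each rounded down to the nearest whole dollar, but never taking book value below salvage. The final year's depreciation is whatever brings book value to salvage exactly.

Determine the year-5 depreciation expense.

Depreciable base = $321,281 − $46,800 = $274,481.
Year 1: DB = ⌊$321,281 × 200%/6⌋ = $107,093; SL = ⌊$274,481/6⌋ = $45,746 → take DB $107,093. Book value $214,188.
Year 2: DB = ⌊$214,188 × 200%/6⌋ = $71,396; SL = ⌊$167,388/5⌋ = $33,477 → take DB $71,396. Book value $142,792.
Year 3: DB = ⌊$142,792 × 200%/6⌋ = $47,597; SL = ⌊$95,992/4⌋ = $23,998 → take DB $47,597. Book value $95,195.
Year 4: DB = ⌊$95,195 × 200%/6⌋ = $31,731; SL = ⌊$48,395/3⌋ = $16,131 → take DB $31,731. Book value $63,464.
Year 5: DB = ⌊$63,464 × 200%/6⌋ = $21,154; SL = ⌊$16,664/2⌋ = $8,332 → take DB $21,154, capped at $16,664. Book value $46,800.

$16,664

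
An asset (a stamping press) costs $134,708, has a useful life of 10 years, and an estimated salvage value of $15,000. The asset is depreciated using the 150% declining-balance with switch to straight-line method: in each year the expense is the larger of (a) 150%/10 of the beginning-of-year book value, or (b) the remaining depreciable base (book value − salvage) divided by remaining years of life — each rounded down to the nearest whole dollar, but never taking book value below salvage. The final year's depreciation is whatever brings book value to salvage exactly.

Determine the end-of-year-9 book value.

Depreciable base = $134,708 − $15,000 = $119,708.
Year 1: DB = ⌊$134,708 × 150%/10⌋ = $20,206; SL = ⌊$119,708/10⌋ = $11,970 → take DB $20,206. Book value $114,502.
Year 2: DB = ⌊$114,502 × 150%/10⌋ = $17,175; SL = ⌊$99,502/9⌋ = $11,055 → take DB $17,175. Book value $97,327.
Year 3: DB = ⌊$97,327 × 150%/10⌋ = $14,599; SL = ⌊$82,327/8⌋ = $10,290 → take DB $14,599. Book value $82,728.
Year 4: DB = ⌊$82,728 × 150%/10⌋ = $12,409; SL = ⌊$67,728/7⌋ = $9,675 → take DB $12,409. Book value $70,319.
Year 5: DB = ⌊$70,319 × 150%/10⌋ = $10,547; SL = ⌊$55,319/6⌋ = $9,219 → take DB $10,547. Book value $59,772.
Year 6: DB = ⌊$59,772 × 150%/10⌋ = $8,965; SL = ⌊$44,772/5⌋ = $8,954 → take DB $8,965. Book value $50,807.
Year 7: DB = ⌊$50,807 × 150%/10⌋ = $7,621; SL = ⌊$35,807/4⌋ = $8,951 → take SL $8,951. Book value $41,856.
Year 8: DB = ⌊$41,856 × 150%/10⌋ = $6,278; SL = ⌊$26,856/3⌋ = $8,952 → take SL $8,952. Book value $32,904.
Year 9: DB = ⌊$32,904 × 150%/10⌋ = $4,935; SL = ⌊$17,904/2⌋ = $8,952 → take SL $8,952. Book value $23,952.

$23,952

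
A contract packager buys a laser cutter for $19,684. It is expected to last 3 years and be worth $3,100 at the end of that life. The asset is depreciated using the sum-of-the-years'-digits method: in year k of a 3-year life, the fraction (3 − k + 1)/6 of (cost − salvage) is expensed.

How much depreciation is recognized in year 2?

$5,528

Depreciable base = $19,684 − $3,100 = $16,584.
Sum of the years' digits = 3+2+1 = 6.
Year 1: $16,584 × 3/6 = $8,292. Book value $11,392.
Year 2: $16,584 × 2/6 = $5,528. Book value $5,864.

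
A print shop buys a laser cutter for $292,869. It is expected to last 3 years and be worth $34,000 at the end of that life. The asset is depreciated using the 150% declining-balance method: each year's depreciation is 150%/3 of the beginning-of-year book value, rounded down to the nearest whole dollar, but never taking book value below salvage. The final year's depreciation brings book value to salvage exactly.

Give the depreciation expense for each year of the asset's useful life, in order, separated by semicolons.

$146,434; $73,217; $39,218

Depreciable base = $292,869 − $34,000 = $258,869.
Year 1: ⌊$292,869 × 150%/3⌋ = $146,434. Book value $146,435.
Year 2: ⌊$146,435 × 150%/3⌋ = $73,217. Book value $73,218.
Year 3 (final): $73,218 − $34,000 = $39,218. Book value $34,000.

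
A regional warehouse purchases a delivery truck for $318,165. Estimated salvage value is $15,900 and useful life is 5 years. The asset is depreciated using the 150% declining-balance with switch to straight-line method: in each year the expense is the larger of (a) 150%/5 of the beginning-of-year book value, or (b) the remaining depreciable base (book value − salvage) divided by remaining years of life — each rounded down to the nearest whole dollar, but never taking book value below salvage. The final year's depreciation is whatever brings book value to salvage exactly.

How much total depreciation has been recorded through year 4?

$255,649

Depreciable base = $318,165 − $15,900 = $302,265.
Year 1: DB = ⌊$318,165 × 150%/5⌋ = $95,449; SL = ⌊$302,265/5⌋ = $60,453 → take DB $95,449. Book value $222,716.
Year 2: DB = ⌊$222,716 × 150%/5⌋ = $66,814; SL = ⌊$206,816/4⌋ = $51,704 → take DB $66,814. Book value $155,902.
Year 3: DB = ⌊$155,902 × 150%/5⌋ = $46,770; SL = ⌊$140,002/3⌋ = $46,667 → take DB $46,770. Book value $109,132.
Year 4: DB = ⌊$109,132 × 150%/5⌋ = $32,739; SL = ⌊$93,232/2⌋ = $46,616 → take SL $46,616. Book value $62,516.
Accumulated through year 4 = $318,165 − $62,516 = $255,649.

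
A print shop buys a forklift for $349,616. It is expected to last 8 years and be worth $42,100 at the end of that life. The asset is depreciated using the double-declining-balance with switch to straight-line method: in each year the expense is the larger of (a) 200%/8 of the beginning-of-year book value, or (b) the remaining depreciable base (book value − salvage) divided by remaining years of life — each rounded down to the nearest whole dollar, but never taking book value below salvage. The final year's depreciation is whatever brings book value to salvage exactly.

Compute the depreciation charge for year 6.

$20,741

Depreciable base = $349,616 − $42,100 = $307,516.
Year 1: DB = ⌊$349,616 × 200%/8⌋ = $87,404; SL = ⌊$307,516/8⌋ = $38,439 → take DB $87,404. Book value $262,212.
Year 2: DB = ⌊$262,212 × 200%/8⌋ = $65,553; SL = ⌊$220,112/7⌋ = $31,444 → take DB $65,553. Book value $196,659.
Year 3: DB = ⌊$196,659 × 200%/8⌋ = $49,164; SL = ⌊$154,559/6⌋ = $25,759 → take DB $49,164. Book value $147,495.
Year 4: DB = ⌊$147,495 × 200%/8⌋ = $36,873; SL = ⌊$105,395/5⌋ = $21,079 → take DB $36,873. Book value $110,622.
Year 5: DB = ⌊$110,622 × 200%/8⌋ = $27,655; SL = ⌊$68,522/4⌋ = $17,130 → take DB $27,655. Book value $82,967.
Year 6: DB = ⌊$82,967 × 200%/8⌋ = $20,741; SL = ⌊$40,867/3⌋ = $13,622 → take DB $20,741. Book value $62,226.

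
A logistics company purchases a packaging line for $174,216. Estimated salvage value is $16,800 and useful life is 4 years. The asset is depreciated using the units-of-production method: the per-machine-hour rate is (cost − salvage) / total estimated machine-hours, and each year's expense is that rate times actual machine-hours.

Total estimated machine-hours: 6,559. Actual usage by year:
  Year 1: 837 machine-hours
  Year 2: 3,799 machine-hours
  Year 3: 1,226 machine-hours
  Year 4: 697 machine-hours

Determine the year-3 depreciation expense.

$29,424

Depreciable base = $174,216 − $16,800 = $157,416.
Rate = $157,416 / 6,559 machine-hours = $24 per machine-hour.
Year 1: 837 × $24 = $20,088. Book value $154,128.
Year 2: 3,799 × $24 = $91,176. Book value $62,952.
Year 3: 1,226 × $24 = $29,424. Book value $33,528.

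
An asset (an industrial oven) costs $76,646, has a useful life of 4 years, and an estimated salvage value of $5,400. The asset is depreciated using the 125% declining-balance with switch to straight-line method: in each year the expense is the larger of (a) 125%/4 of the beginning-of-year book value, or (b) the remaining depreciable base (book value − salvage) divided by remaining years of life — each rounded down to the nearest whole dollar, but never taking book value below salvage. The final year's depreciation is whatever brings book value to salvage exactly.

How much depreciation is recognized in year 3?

$15,414

Depreciable base = $76,646 − $5,400 = $71,246.
Year 1: DB = ⌊$76,646 × 125%/4⌋ = $23,951; SL = ⌊$71,246/4⌋ = $17,811 → take DB $23,951. Book value $52,695.
Year 2: DB = ⌊$52,695 × 125%/4⌋ = $16,467; SL = ⌊$47,295/3⌋ = $15,765 → take DB $16,467. Book value $36,228.
Year 3: DB = ⌊$36,228 × 125%/4⌋ = $11,321; SL = ⌊$30,828/2⌋ = $15,414 → take SL $15,414. Book value $20,814.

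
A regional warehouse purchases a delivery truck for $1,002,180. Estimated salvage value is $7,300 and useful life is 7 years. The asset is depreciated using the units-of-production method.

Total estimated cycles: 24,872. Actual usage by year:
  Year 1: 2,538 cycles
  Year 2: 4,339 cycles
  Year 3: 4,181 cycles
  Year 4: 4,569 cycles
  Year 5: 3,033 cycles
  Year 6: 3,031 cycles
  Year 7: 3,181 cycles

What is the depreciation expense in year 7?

Depreciable base = $1,002,180 − $7,300 = $994,880.
Rate = $994,880 / 24,872 cycles = $40 per cycle.
Year 1: 2,538 × $40 = $101,520. Book value $900,660.
Year 2: 4,339 × $40 = $173,560. Book value $727,100.
Year 3: 4,181 × $40 = $167,240. Book value $559,860.
Year 4: 4,569 × $40 = $182,760. Book value $377,100.
Year 5: 3,033 × $40 = $121,320. Book value $255,780.
Year 6: 3,031 × $40 = $121,240. Book value $134,540.
Year 7: 3,181 × $40 = $127,240. Book value $7,300.

$127,240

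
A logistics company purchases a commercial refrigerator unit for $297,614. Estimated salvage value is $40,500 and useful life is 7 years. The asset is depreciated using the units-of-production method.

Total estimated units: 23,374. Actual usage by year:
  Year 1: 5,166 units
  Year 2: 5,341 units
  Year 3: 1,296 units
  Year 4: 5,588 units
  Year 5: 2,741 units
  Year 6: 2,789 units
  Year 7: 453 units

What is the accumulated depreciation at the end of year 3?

Depreciable base = $297,614 − $40,500 = $257,114.
Rate = $257,114 / 23,374 units = $11 per unit.
Year 1: 5,166 × $11 = $56,826. Book value $240,788.
Year 2: 5,341 × $11 = $58,751. Book value $182,037.
Year 3: 1,296 × $11 = $14,256. Book value $167,781.
Accumulated through year 3 = $297,614 − $167,781 = $129,833.

$129,833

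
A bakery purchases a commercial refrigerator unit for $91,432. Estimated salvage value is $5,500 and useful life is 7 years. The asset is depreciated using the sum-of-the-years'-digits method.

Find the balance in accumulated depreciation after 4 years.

Depreciable base = $91,432 − $5,500 = $85,932.
Sum of the years' digits = 7+6+5+4+3+2+1 = 28.
Year 1: $85,932 × 7/28 = $21,483. Book value $69,949.
Year 2: $85,932 × 6/28 = $18,414. Book value $51,535.
Year 3: $85,932 × 5/28 = $15,345. Book value $36,190.
Year 4: $85,932 × 4/28 = $12,276. Book value $23,914.
Accumulated through year 4 = $91,432 − $23,914 = $67,518.

$67,518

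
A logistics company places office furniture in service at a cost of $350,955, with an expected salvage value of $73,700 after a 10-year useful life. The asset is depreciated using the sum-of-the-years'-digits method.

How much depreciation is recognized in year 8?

Depreciable base = $350,955 − $73,700 = $277,255.
Sum of the years' digits = 10+9+8+7+6+5+4+3+2+1 = 55.
Year 1: $277,255 × 10/55 = $50,410. Book value $300,545.
Year 2: $277,255 × 9/55 = $45,369. Book value $255,176.
Year 3: $277,255 × 8/55 = $40,328. Book value $214,848.
Year 4: $277,255 × 7/55 = $35,287. Book value $179,561.
Year 5: $277,255 × 6/55 = $30,246. Book value $149,315.
Year 6: $277,255 × 5/55 = $25,205. Book value $124,110.
Year 7: $277,255 × 4/55 = $20,164. Book value $103,946.
Year 8: $277,255 × 3/55 = $15,123. Book value $88,823.

$15,123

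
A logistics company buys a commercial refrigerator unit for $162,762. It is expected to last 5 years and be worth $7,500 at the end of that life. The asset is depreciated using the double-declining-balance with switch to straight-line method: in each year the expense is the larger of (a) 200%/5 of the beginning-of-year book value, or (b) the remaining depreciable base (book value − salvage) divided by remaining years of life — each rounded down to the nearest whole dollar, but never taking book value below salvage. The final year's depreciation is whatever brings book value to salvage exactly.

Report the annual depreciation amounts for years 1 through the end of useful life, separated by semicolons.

$65,104; $39,063; $23,438; $14,062; $13,595

Depreciable base = $162,762 − $7,500 = $155,262.
Year 1: DB = ⌊$162,762 × 200%/5⌋ = $65,104; SL = ⌊$155,262/5⌋ = $31,052 → take DB $65,104. Book value $97,658.
Year 2: DB = ⌊$97,658 × 200%/5⌋ = $39,063; SL = ⌊$90,158/4⌋ = $22,539 → take DB $39,063. Book value $58,595.
Year 3: DB = ⌊$58,595 × 200%/5⌋ = $23,438; SL = ⌊$51,095/3⌋ = $17,031 → take DB $23,438. Book value $35,157.
Year 4: DB = ⌊$35,157 × 200%/5⌋ = $14,062; SL = ⌊$27,657/2⌋ = $13,828 → take DB $14,062. Book value $21,095.
Year 5 (final): $21,095 − $7,500 = $13,595. Book value $7,500.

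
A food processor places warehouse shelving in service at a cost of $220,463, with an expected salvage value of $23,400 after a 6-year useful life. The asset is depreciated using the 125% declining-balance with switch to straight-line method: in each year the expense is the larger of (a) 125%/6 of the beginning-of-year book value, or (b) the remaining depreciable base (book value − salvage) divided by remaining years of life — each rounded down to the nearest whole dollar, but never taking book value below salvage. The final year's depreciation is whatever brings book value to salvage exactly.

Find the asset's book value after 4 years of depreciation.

$80,725

Depreciable base = $220,463 − $23,400 = $197,063.
Year 1: DB = ⌊$220,463 × 125%/6⌋ = $45,929; SL = ⌊$197,063/6⌋ = $32,843 → take DB $45,929. Book value $174,534.
Year 2: DB = ⌊$174,534 × 125%/6⌋ = $36,361; SL = ⌊$151,134/5⌋ = $30,226 → take DB $36,361. Book value $138,173.
Year 3: DB = ⌊$138,173 × 125%/6⌋ = $28,786; SL = ⌊$114,773/4⌋ = $28,693 → take DB $28,786. Book value $109,387.
Year 4: DB = ⌊$109,387 × 125%/6⌋ = $22,788; SL = ⌊$85,987/3⌋ = $28,662 → take SL $28,662. Book value $80,725.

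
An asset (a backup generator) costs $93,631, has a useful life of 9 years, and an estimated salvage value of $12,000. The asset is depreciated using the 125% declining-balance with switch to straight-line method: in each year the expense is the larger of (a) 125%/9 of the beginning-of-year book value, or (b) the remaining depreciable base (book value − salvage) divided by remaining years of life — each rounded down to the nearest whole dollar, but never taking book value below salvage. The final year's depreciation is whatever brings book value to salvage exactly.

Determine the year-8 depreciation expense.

$7,897

Depreciable base = $93,631 − $12,000 = $81,631.
Year 1: DB = ⌊$93,631 × 125%/9⌋ = $13,004; SL = ⌊$81,631/9⌋ = $9,070 → take DB $13,004. Book value $80,627.
Year 2: DB = ⌊$80,627 × 125%/9⌋ = $11,198; SL = ⌊$68,627/8⌋ = $8,578 → take DB $11,198. Book value $69,429.
Year 3: DB = ⌊$69,429 × 125%/9⌋ = $9,642; SL = ⌊$57,429/7⌋ = $8,204 → take DB $9,642. Book value $59,787.
Year 4: DB = ⌊$59,787 × 125%/9⌋ = $8,303; SL = ⌊$47,787/6⌋ = $7,964 → take DB $8,303. Book value $51,484.
Year 5: DB = ⌊$51,484 × 125%/9⌋ = $7,150; SL = ⌊$39,484/5⌋ = $7,896 → take SL $7,896. Book value $43,588.
Year 6: DB = ⌊$43,588 × 125%/9⌋ = $6,053; SL = ⌊$31,588/4⌋ = $7,897 → take SL $7,897. Book value $35,691.
Year 7: DB = ⌊$35,691 × 125%/9⌋ = $4,957; SL = ⌊$23,691/3⌋ = $7,897 → take SL $7,897. Book value $27,794.
Year 8: DB = ⌊$27,794 × 125%/9⌋ = $3,860; SL = ⌊$15,794/2⌋ = $7,897 → take SL $7,897. Book value $19,897.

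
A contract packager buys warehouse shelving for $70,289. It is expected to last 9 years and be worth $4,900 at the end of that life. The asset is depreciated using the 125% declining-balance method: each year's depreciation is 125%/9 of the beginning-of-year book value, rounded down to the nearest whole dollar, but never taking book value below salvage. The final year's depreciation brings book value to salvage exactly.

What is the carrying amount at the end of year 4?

Depreciable base = $70,289 − $4,900 = $65,389.
Year 1: ⌊$70,289 × 125%/9⌋ = $9,762. Book value $60,527.
Year 2: ⌊$60,527 × 125%/9⌋ = $8,406. Book value $52,121.
Year 3: ⌊$52,121 × 125%/9⌋ = $7,239. Book value $44,882.
Year 4: ⌊$44,882 × 125%/9⌋ = $6,233. Book value $38,649.

$38,649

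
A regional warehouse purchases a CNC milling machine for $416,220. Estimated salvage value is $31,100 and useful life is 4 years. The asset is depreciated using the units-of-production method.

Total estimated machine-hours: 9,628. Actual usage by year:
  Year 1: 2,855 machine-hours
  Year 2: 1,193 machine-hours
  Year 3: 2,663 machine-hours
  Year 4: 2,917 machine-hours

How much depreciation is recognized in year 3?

$106,520

Depreciable base = $416,220 − $31,100 = $385,120.
Rate = $385,120 / 9,628 machine-hours = $40 per machine-hour.
Year 1: 2,855 × $40 = $114,200. Book value $302,020.
Year 2: 1,193 × $40 = $47,720. Book value $254,300.
Year 3: 2,663 × $40 = $106,520. Book value $147,780.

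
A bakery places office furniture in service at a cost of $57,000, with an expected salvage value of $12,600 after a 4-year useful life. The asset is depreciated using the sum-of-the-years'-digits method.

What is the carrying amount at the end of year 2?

$25,920

Depreciable base = $57,000 − $12,600 = $44,400.
Sum of the years' digits = 4+3+2+1 = 10.
Year 1: $44,400 × 4/10 = $17,760. Book value $39,240.
Year 2: $44,400 × 3/10 = $13,320. Book value $25,920.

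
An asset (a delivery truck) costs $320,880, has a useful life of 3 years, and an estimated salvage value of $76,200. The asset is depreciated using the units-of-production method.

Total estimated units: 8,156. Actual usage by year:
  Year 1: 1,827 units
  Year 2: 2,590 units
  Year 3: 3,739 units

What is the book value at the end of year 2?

Depreciable base = $320,880 − $76,200 = $244,680.
Rate = $244,680 / 8,156 units = $30 per unit.
Year 1: 1,827 × $30 = $54,810. Book value $266,070.
Year 2: 2,590 × $30 = $77,700. Book value $188,370.

$188,370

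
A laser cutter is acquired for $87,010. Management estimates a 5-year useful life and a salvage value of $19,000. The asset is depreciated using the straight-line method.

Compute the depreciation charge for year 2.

$13,602

Depreciable base = $87,010 − $19,000 = $68,010.
Annual expense = $68,010 / 5 = $13,602.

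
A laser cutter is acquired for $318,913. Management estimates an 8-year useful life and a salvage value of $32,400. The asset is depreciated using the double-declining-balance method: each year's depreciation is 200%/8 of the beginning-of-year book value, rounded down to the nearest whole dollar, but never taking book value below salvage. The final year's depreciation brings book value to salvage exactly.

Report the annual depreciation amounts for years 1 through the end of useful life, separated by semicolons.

$79,728; $59,796; $44,847; $33,635; $25,226; $18,920; $14,190; $10,171

Depreciable base = $318,913 − $32,400 = $286,513.
Year 1: ⌊$318,913 × 200%/8⌋ = $79,728. Book value $239,185.
Year 2: ⌊$239,185 × 200%/8⌋ = $59,796. Book value $179,389.
Year 3: ⌊$179,389 × 200%/8⌋ = $44,847. Book value $134,542.
Year 4: ⌊$134,542 × 200%/8⌋ = $33,635. Book value $100,907.
Year 5: ⌊$100,907 × 200%/8⌋ = $25,226. Book value $75,681.
Year 6: ⌊$75,681 × 200%/8⌋ = $18,920. Book value $56,761.
Year 7: ⌊$56,761 × 200%/8⌋ = $14,190. Book value $42,571.
Year 8 (final): $42,571 − $32,400 = $10,171. Book value $32,400.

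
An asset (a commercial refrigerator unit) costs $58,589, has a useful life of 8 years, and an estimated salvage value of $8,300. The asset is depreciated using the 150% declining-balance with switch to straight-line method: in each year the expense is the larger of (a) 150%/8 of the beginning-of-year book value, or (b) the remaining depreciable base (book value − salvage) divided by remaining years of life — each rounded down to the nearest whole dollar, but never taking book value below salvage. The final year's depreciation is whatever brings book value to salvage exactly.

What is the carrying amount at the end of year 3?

Depreciable base = $58,589 − $8,300 = $50,289.
Year 1: DB = ⌊$58,589 × 150%/8⌋ = $10,985; SL = ⌊$50,289/8⌋ = $6,286 → take DB $10,985. Book value $47,604.
Year 2: DB = ⌊$47,604 × 150%/8⌋ = $8,925; SL = ⌊$39,304/7⌋ = $5,614 → take DB $8,925. Book value $38,679.
Year 3: DB = ⌊$38,679 × 150%/8⌋ = $7,252; SL = ⌊$30,379/6⌋ = $5,063 → take DB $7,252. Book value $31,427.

$31,427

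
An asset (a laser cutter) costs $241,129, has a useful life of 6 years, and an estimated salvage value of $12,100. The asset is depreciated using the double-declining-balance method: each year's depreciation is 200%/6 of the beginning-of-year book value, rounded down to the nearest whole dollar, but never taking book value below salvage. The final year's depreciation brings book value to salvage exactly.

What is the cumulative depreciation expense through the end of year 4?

Depreciable base = $241,129 − $12,100 = $229,029.
Year 1: ⌊$241,129 × 200%/6⌋ = $80,376. Book value $160,753.
Year 2: ⌊$160,753 × 200%/6⌋ = $53,584. Book value $107,169.
Year 3: ⌊$107,169 × 200%/6⌋ = $35,723. Book value $71,446.
Year 4: ⌊$71,446 × 200%/6⌋ = $23,815. Book value $47,631.
Accumulated through year 4 = $241,129 − $47,631 = $193,498.

$193,498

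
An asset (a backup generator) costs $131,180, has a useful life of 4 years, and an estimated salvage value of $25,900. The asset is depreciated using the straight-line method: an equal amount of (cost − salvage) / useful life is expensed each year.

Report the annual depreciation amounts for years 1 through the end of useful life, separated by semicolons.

Depreciable base = $131,180 − $25,900 = $105,280.
Annual expense = $105,280 / 4 = $26,320.
End of year 1: book value $104,860.
End of year 2: book value $78,540.
End of year 3: book value $52,220.
End of year 4: book value $25,900.

$26,320; $26,320; $26,320; $26,320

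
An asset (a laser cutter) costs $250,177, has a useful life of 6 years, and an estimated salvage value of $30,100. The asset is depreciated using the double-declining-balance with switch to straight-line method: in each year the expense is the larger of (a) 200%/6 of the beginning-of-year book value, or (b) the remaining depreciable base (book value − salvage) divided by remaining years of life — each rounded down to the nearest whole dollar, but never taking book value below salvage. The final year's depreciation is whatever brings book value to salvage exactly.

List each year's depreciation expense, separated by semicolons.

$83,392; $55,595; $37,063; $24,709; $16,472; $2,846

Depreciable base = $250,177 − $30,100 = $220,077.
Year 1: DB = ⌊$250,177 × 200%/6⌋ = $83,392; SL = ⌊$220,077/6⌋ = $36,679 → take DB $83,392. Book value $166,785.
Year 2: DB = ⌊$166,785 × 200%/6⌋ = $55,595; SL = ⌊$136,685/5⌋ = $27,337 → take DB $55,595. Book value $111,190.
Year 3: DB = ⌊$111,190 × 200%/6⌋ = $37,063; SL = ⌊$81,090/4⌋ = $20,272 → take DB $37,063. Book value $74,127.
Year 4: DB = ⌊$74,127 × 200%/6⌋ = $24,709; SL = ⌊$44,027/3⌋ = $14,675 → take DB $24,709. Book value $49,418.
Year 5: DB = ⌊$49,418 × 200%/6⌋ = $16,472; SL = ⌊$19,318/2⌋ = $9,659 → take DB $16,472. Book value $32,946.
Year 6 (final): $32,946 − $30,100 = $2,846. Book value $30,100.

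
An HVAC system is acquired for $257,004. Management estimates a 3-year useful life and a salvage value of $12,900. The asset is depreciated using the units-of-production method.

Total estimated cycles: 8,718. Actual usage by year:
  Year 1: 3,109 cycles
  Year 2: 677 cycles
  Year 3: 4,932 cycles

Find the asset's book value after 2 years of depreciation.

$150,996

Depreciable base = $257,004 − $12,900 = $244,104.
Rate = $244,104 / 8,718 cycles = $28 per cycle.
Year 1: 3,109 × $28 = $87,052. Book value $169,952.
Year 2: 677 × $28 = $18,956. Book value $150,996.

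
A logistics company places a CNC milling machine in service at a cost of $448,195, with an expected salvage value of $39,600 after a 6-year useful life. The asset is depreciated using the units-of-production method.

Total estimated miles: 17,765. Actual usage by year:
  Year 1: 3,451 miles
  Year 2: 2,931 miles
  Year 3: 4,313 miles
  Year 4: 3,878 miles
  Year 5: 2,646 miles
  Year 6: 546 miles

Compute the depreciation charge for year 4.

Depreciable base = $448,195 − $39,600 = $408,595.
Rate = $408,595 / 17,765 miles = $23 per mile.
Year 1: 3,451 × $23 = $79,373. Book value $368,822.
Year 2: 2,931 × $23 = $67,413. Book value $301,409.
Year 3: 4,313 × $23 = $99,199. Book value $202,210.
Year 4: 3,878 × $23 = $89,194. Book value $113,016.

$89,194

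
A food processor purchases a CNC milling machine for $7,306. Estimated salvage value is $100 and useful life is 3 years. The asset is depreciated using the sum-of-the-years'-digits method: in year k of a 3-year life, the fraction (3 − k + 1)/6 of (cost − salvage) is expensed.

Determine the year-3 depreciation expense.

$1,201

Depreciable base = $7,306 − $100 = $7,206.
Sum of the years' digits = 3+2+1 = 6.
Year 1: $7,206 × 3/6 = $3,603. Book value $3,703.
Year 2: $7,206 × 2/6 = $2,402. Book value $1,301.
Year 3: $7,206 × 1/6 = $1,201. Book value $100.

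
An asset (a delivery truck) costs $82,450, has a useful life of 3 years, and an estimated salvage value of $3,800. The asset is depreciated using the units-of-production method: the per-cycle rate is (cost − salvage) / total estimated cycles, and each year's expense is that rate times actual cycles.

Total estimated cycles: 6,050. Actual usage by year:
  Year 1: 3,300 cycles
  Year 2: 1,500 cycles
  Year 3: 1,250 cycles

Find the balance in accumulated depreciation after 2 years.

Depreciable base = $82,450 − $3,800 = $78,650.
Rate = $78,650 / 6,050 cycles = $13 per cycle.
Year 1: 3,300 × $13 = $42,900. Book value $39,550.
Year 2: 1,500 × $13 = $19,500. Book value $20,050.
Accumulated through year 2 = $82,450 − $20,050 = $62,400.

$62,400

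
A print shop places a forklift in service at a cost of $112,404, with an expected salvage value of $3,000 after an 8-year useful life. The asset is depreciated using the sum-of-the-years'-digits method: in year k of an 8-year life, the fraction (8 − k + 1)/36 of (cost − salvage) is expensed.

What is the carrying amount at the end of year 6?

Depreciable base = $112,404 − $3,000 = $109,404.
Sum of the years' digits = 8+7+6+5+4+3+2+1 = 36.
Year 1: $109,404 × 8/36 = $24,312. Book value $88,092.
Year 2: $109,404 × 7/36 = $21,273. Book value $66,819.
Year 3: $109,404 × 6/36 = $18,234. Book value $48,585.
Year 4: $109,404 × 5/36 = $15,195. Book value $33,390.
Year 5: $109,404 × 4/36 = $12,156. Book value $21,234.
Year 6: $109,404 × 3/36 = $9,117. Book value $12,117.

$12,117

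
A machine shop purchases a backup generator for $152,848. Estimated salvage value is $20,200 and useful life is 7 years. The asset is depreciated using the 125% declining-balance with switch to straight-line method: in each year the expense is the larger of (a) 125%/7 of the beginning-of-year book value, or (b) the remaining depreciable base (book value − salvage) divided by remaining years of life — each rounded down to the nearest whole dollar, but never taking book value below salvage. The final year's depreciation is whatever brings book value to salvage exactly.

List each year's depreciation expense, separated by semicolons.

Depreciable base = $152,848 − $20,200 = $132,648.
Year 1: DB = ⌊$152,848 × 125%/7⌋ = $27,294; SL = ⌊$132,648/7⌋ = $18,949 → take DB $27,294. Book value $125,554.
Year 2: DB = ⌊$125,554 × 125%/7⌋ = $22,420; SL = ⌊$105,354/6⌋ = $17,559 → take DB $22,420. Book value $103,134.
Year 3: DB = ⌊$103,134 × 125%/7⌋ = $18,416; SL = ⌊$82,934/5⌋ = $16,586 → take DB $18,416. Book value $84,718.
Year 4: DB = ⌊$84,718 × 125%/7⌋ = $15,128; SL = ⌊$64,518/4⌋ = $16,129 → take SL $16,129. Book value $68,589.
Year 5: DB = ⌊$68,589 × 125%/7⌋ = $12,248; SL = ⌊$48,389/3⌋ = $16,129 → take SL $16,129. Book value $52,460.
Year 6: DB = ⌊$52,460 × 125%/7⌋ = $9,367; SL = ⌊$32,260/2⌋ = $16,130 → take SL $16,130. Book value $36,330.
Year 7 (final): $36,330 − $20,200 = $16,130. Book value $20,200.

$27,294; $22,420; $18,416; $16,129; $16,129; $16,130; $16,130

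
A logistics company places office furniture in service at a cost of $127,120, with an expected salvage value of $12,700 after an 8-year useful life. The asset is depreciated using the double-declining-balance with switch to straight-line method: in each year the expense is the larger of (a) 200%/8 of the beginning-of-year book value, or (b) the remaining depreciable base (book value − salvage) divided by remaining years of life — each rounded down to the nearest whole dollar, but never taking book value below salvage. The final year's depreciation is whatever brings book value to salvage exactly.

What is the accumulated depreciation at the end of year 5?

Depreciable base = $127,120 − $12,700 = $114,420.
Year 1: DB = ⌊$127,120 × 200%/8⌋ = $31,780; SL = ⌊$114,420/8⌋ = $14,302 → take DB $31,780. Book value $95,340.
Year 2: DB = ⌊$95,340 × 200%/8⌋ = $23,835; SL = ⌊$82,640/7⌋ = $11,805 → take DB $23,835. Book value $71,505.
Year 3: DB = ⌊$71,505 × 200%/8⌋ = $17,876; SL = ⌊$58,805/6⌋ = $9,800 → take DB $17,876. Book value $53,629.
Year 4: DB = ⌊$53,629 × 200%/8⌋ = $13,407; SL = ⌊$40,929/5⌋ = $8,185 → take DB $13,407. Book value $40,222.
Year 5: DB = ⌊$40,222 × 200%/8⌋ = $10,055; SL = ⌊$27,522/4⌋ = $6,880 → take DB $10,055. Book value $30,167.
Accumulated through year 5 = $127,120 − $30,167 = $96,953.

$96,953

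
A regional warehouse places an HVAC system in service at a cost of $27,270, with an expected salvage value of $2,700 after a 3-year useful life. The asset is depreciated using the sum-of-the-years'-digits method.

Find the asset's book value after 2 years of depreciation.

$6,795

Depreciable base = $27,270 − $2,700 = $24,570.
Sum of the years' digits = 3+2+1 = 6.
Year 1: $24,570 × 3/6 = $12,285. Book value $14,985.
Year 2: $24,570 × 2/6 = $8,190. Book value $6,795.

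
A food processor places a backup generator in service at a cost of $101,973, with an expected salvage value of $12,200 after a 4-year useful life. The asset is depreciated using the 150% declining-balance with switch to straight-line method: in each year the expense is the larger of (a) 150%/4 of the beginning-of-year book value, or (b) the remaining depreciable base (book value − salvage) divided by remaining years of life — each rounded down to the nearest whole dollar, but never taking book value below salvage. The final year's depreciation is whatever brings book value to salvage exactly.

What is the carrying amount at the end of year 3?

$24,897

Depreciable base = $101,973 − $12,200 = $89,773.
Year 1: DB = ⌊$101,973 × 150%/4⌋ = $38,239; SL = ⌊$89,773/4⌋ = $22,443 → take DB $38,239. Book value $63,734.
Year 2: DB = ⌊$63,734 × 150%/4⌋ = $23,900; SL = ⌊$51,534/3⌋ = $17,178 → take DB $23,900. Book value $39,834.
Year 3: DB = ⌊$39,834 × 150%/4⌋ = $14,937; SL = ⌊$27,634/2⌋ = $13,817 → take DB $14,937. Book value $24,897.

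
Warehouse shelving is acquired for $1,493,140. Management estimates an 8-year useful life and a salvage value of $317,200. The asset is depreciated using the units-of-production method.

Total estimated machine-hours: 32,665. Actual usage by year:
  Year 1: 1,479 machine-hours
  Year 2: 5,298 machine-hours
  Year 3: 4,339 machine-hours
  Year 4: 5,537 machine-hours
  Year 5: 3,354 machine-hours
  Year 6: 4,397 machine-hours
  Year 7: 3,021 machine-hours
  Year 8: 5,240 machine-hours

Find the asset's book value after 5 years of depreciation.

Depreciable base = $1,493,140 − $317,200 = $1,175,940.
Rate = $1,175,940 / 32,665 machine-hours = $36 per machine-hour.
Year 1: 1,479 × $36 = $53,244. Book value $1,439,896.
Year 2: 5,298 × $36 = $190,728. Book value $1,249,168.
Year 3: 4,339 × $36 = $156,204. Book value $1,092,964.
Year 4: 5,537 × $36 = $199,332. Book value $893,632.
Year 5: 3,354 × $36 = $120,744. Book value $772,888.

$772,888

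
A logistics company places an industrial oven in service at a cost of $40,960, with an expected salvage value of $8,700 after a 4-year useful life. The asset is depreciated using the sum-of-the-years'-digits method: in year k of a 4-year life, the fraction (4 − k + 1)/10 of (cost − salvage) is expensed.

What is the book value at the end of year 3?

$11,926

Depreciable base = $40,960 − $8,700 = $32,260.
Sum of the years' digits = 4+3+2+1 = 10.
Year 1: $32,260 × 4/10 = $12,904. Book value $28,056.
Year 2: $32,260 × 3/10 = $9,678. Book value $18,378.
Year 3: $32,260 × 2/10 = $6,452. Book value $11,926.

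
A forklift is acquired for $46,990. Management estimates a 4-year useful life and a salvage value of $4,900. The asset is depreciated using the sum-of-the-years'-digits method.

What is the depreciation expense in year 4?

$4,209

Depreciable base = $46,990 − $4,900 = $42,090.
Sum of the years' digits = 4+3+2+1 = 10.
Year 1: $42,090 × 4/10 = $16,836. Book value $30,154.
Year 2: $42,090 × 3/10 = $12,627. Book value $17,527.
Year 3: $42,090 × 2/10 = $8,418. Book value $9,109.
Year 4: $42,090 × 1/10 = $4,209. Book value $4,900.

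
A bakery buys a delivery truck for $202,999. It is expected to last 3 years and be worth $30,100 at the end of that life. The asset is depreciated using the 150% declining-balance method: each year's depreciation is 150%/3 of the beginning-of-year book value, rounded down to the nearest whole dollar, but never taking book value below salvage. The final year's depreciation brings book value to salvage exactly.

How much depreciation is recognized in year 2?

Depreciable base = $202,999 − $30,100 = $172,899.
Year 1: ⌊$202,999 × 150%/3⌋ = $101,499. Book value $101,500.
Year 2: ⌊$101,500 × 150%/3⌋ = $50,750. Book value $50,750.

$50,750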